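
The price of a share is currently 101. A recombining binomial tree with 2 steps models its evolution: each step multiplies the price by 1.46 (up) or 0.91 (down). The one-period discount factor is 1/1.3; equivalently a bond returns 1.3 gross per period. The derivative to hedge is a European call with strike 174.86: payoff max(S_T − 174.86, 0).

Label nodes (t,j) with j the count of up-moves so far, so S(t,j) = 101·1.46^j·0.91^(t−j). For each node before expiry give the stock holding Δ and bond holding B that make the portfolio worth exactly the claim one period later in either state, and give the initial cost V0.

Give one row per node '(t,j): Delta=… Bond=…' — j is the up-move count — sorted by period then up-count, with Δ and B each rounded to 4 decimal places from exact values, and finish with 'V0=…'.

Risk-neutral probability p* = (R−d)/(u−d) = (1.3−0.91)/(1.46−0.91) = 0.7091.
Terminal payoffs: V(2,0)=0.0000, V(2,1)=0.0000, V(2,2)=40.4316
  t=1,j=0: stock 91.9100 → up 134.1886 (V=0.0000), down 83.6381 (V=0.0000). Price 0.0000; hedge Δ=0.0000, bond B=0.0000.
  t=1,j=1: stock 147.4600 → up 215.2916 (V=40.4316), down 134.1886 (V=0.0000). Price 22.0536; hedge Δ=0.4985, bond B=-51.4584.
  t=0,j=0: stock 101.0000 → up 147.4600 (V=22.0536), down 91.9100 (V=0.0000). Price 12.0292; hedge Δ=0.3970, bond B=-28.0682.
Check: Δ(0,0)·S0 + B(0,0) = 12.0292 = V0.

(0,0): Delta=0.3970 Bond=-28.0682
(1,0): Delta=0.0000 Bond=0.0000
(1,1): Delta=0.4985 Bond=-51.4584
V0=12.0292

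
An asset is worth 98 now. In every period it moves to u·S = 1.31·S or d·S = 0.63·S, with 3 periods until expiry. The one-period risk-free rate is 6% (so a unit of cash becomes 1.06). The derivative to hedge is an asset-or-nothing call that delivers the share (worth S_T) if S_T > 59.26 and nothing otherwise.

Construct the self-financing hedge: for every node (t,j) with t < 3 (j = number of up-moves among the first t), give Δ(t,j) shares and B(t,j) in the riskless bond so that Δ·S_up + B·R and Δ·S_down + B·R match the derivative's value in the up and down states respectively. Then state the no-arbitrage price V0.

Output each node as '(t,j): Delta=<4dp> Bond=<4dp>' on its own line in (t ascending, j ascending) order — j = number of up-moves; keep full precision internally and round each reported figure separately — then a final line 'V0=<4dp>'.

(0,0): Delta=1.2687 Bond=-38.3216
(1,0): Delta=1.5055 Bond=-55.2445
(1,1): Delta=1.2024 Bond=-32.1189
(2,0): Delta=0.0000 Bond=0.0000
(2,1): Delta=1.9265 Bond=-92.6051
(2,2): Delta=1.0000 Bond=0.0000
V0=86.0077

Under the risk-neutral measure, an up-move has probability p* = (R−d)/(u−d) = 0.6324 and values discount at R = 1.06.
Payoff layer (t=3): V(3,0)=0.0000, V(3,1)=0.0000, V(3,2)=105.9520, V(3,3)=220.3129
(2,0): S=38.8962. Δ = (V_up−V_dn)/(S_up−S_dn) = (0.0000−0.0000)/(50.9540−24.5046) = 0.0000. V = [p*·0.0000 + (1−p*)·0.0000]/1.06 = 0.0000. B = V − Δ·S = 0.0000.
(2,1): S=80.8794. Δ = (V_up−V_dn)/(S_up−S_dn) = (105.9520−0.0000)/(105.9520−50.9540) = 1.9265. V = [p*·105.9520 + (1−p*)·0.0000]/1.06 = 63.2067. B = V − Δ·S = -92.6051.
(2,2): S=168.1778. Δ = (V_up−V_dn)/(S_up−S_dn) = (220.3129−105.9520)/(220.3129−105.9520) = 1.0000. V = [p*·220.3129 + (1−p*)·105.9520]/1.06 = 168.1778. B = V − Δ·S = 0.0000.
(1,0): S=61.7400. Δ = (V_up−V_dn)/(S_up−S_dn) = (63.2067−0.0000)/(80.8794−38.8962) = 1.5055. V = [p*·63.2067 + (1−p*)·0.0000]/1.06 = 37.7065. B = V − Δ·S = -55.2445.
(1,1): S=128.3800. Δ = (V_up−V_dn)/(S_up−S_dn) = (168.1778−63.2067)/(168.1778−80.8794) = 1.2024. V = [p*·168.1778 + (1−p*)·63.2067]/1.06 = 122.2504. B = V − Δ·S = -32.1189.
(0,0): S=98.0000. Δ = (V_up−V_dn)/(S_up−S_dn) = (122.2504−37.7065)/(128.3800−61.7400) = 1.2687. V = [p*·122.2504 + (1−p*)·37.7065]/1.06 = 86.0077. B = V − Δ·S = -38.3216.
Check: Δ(0,0)·S0 + B(0,0) = 86.0077 = V0.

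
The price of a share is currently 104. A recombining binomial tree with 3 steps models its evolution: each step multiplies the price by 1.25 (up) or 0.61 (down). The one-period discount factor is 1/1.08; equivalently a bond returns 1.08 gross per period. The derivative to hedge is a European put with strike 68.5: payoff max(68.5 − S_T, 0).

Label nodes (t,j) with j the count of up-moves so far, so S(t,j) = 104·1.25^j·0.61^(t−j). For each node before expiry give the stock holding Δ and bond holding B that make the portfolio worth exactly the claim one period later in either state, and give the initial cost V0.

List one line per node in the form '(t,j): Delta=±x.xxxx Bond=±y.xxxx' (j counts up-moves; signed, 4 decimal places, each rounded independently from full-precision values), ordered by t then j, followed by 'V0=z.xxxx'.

Since d<R<u, set p* = (R−d)/(u−d) = 0.7344; price each node as the discounted p*-expectation of its children.
At expiry t=3: V(3,0)=44.8940, V(3,1)=20.1270, V(3,2)=0.0000, V(3,3)=0.0000
Node (2,0) S=38.6984: V=(p*·20.1270+(1−p*)·44.8940)/1.08=24.7275; Δ=(20.1270−44.8940)/(48.3730−23.6060)=-1.0000; B=V−Δ·S=63.4259
Node (2,1) S=79.3000: V=(p*·0.0000+(1−p*)·20.1270)/1.08=4.9502; Δ=(0.0000−20.1270)/(99.1250−48.3730)=-0.3966; B=V−Δ·S=36.3987
Node (2,2) S=162.5000: V=(p*·0.0000+(1−p*)·0.0000)/1.08=0.0000; Δ=(0.0000−0.0000)/(203.1250−99.1250)=0.0000; B=V−Δ·S=0.0000
Node (1,0) S=63.4400: V=(p*·4.9502+(1−p*)·24.7275)/1.08=9.4477; Δ=(4.9502−24.7275)/(79.3000−38.6984)=-0.4871; B=V−Δ·S=40.3498
Node (1,1) S=130.0000: V=(p*·0.0000+(1−p*)·4.9502)/1.08=1.2175; Δ=(0.0000−4.9502)/(162.5000−79.3000)=-0.0595; B=V−Δ·S=8.9522
Node (0,0) S=104.0000: V=(p*·1.2175+(1−p*)·9.4477)/1.08=3.1515; Δ=(1.2175−9.4477)/(130.0000−63.4400)=-0.1237; B=V−Δ·S=16.0113
Each (Δ,B) replicates both successor values, so the strategy is self-financing and V0 is arbitrage-free.

(0,0): Delta=-0.1237 Bond=16.0113
(1,0): Delta=-0.4871 Bond=40.3498
(1,1): Delta=-0.0595 Bond=8.9522
(2,0): Delta=-1.0000 Bond=63.4259
(2,1): Delta=-0.3966 Bond=36.3987
(2,2): Delta=0.0000 Bond=0.0000
V0=3.1515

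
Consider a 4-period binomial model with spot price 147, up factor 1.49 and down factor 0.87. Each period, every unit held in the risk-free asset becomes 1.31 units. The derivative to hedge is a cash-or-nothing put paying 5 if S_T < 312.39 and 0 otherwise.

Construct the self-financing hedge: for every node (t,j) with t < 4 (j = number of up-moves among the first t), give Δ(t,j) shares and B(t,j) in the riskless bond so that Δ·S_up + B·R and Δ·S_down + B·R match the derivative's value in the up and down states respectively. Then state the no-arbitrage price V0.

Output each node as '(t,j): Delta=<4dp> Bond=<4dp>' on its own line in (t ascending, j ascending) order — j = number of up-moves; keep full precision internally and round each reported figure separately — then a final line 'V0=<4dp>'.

No-arbitrage ⇒ martingale measure with p* = (R−d)/(u−d) = 0.7097.
Terminal values V(4,·): V(4,0)=5.0000, V(4,1)=5.0000, V(4,2)=5.0000, V(4,3)=0.0000, V(4,4)=0.0000
  t=3,j=0: stock 96.7999 → up 144.2319 (V=5.0000), down 84.2159 (V=5.0000). Price 3.8168; hedge Δ=0.0000, bond B=3.8168.
  t=3,j=1: stock 165.7838 → up 247.0179 (V=5.0000), down 144.2319 (V=5.0000). Price 3.8168; hedge Δ=0.0000, bond B=3.8168.
  t=3,j=2: stock 283.9286 → up 423.0536 (V=0.0000), down 247.0179 (V=5.0000). Price 1.1081; hedge Δ=-0.0284, bond B=9.1726.
  t=3,j=3: stock 486.2685 → up 724.5401 (V=0.0000), down 423.0536 (V=0.0000). Price 0.0000; hedge Δ=0.0000, bond B=0.0000.
  t=2,j=0: stock 111.2643 → up 165.7838 (V=3.8168), down 96.7999 (V=3.8168). Price 2.9136; hedge Δ=0.0000, bond B=2.9136.
  t=2,j=1: stock 190.5561 → up 283.9286 (V=1.1081), down 165.7838 (V=3.8168). Price 1.4462; hedge Δ=-0.0229, bond B=5.8150.
  t=2,j=2: stock 326.3547 → up 486.2685 (V=0.0000), down 283.9286 (V=1.1081). Price 0.2456; hedge Δ=-0.0055, bond B=2.0328.
  t=1,j=0: stock 127.8900 → up 190.5561 (V=1.4462), down 111.2643 (V=2.9136). Price 1.4292; hedge Δ=-0.0185, bond B=3.7959.
  t=1,j=1: stock 219.0300 → up 326.3547 (V=0.2456), down 190.5561 (V=1.4462). Price 0.4535; hedge Δ=-0.0088, bond B=2.3900.
  t=0,j=0: stock 147.0000 → up 219.0300 (V=0.4535), down 127.8900 (V=1.4292). Price 0.5624; hedge Δ=-0.0107, bond B=2.1360.
Root portfolio cost Δ·147+B reproduces V0=0.5624.

(0,0): Delta=-0.0107 Bond=2.1360
(1,0): Delta=-0.0185 Bond=3.7959
(1,1): Delta=-0.0088 Bond=2.3900
(2,0): Delta=0.0000 Bond=2.9136
(2,1): Delta=-0.0229 Bond=5.8150
(2,2): Delta=-0.0055 Bond=2.0328
(3,0): Delta=0.0000 Bond=3.8168
(3,1): Delta=0.0000 Bond=3.8168
(3,2): Delta=-0.0284 Bond=9.1726
(3,3): Delta=0.0000 Bond=0.0000
V0=0.5624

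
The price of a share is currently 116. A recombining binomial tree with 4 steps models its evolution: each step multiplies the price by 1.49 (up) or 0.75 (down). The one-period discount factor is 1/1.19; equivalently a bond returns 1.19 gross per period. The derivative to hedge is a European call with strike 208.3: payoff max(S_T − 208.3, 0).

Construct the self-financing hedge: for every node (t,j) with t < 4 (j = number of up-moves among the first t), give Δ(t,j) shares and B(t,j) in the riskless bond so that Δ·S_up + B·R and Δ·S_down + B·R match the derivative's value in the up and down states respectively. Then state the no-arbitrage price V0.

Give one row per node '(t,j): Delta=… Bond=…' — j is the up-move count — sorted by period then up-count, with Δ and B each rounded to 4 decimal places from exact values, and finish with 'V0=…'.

(0,0): Delta=0.6489 Bond=-39.1105
(1,0): Delta=0.3083 Bond=-16.9025
(1,1): Delta=0.7659 Bond=-66.7498
(2,0): Delta=0.0000 Bond=0.0000
(2,1): Delta=0.4141 Bond=-33.8281
(2,2): Delta=0.8866 Bond=-110.5260
(3,0): Delta=0.0000 Bond=0.0000
(3,1): Delta=0.0000 Bond=0.0000
(3,2): Delta=0.5562 Bond=-67.7023
(3,3): Delta=1.0000 Bond=-175.0420
V0=36.1663

Under the risk-neutral measure, an up-move has probability p* = (R−d)/(u−d) = 0.5946 and values discount at R = 1.19.
Terminal payoffs: V(4,0)=0.0000, V(4,1)=0.0000, V(4,2)=0.0000, V(4,3)=79.4916, V(4,4)=363.4459
(3,0): S=48.9375. Δ = (V_up−V_dn)/(S_up−S_dn) = (0.0000−0.0000)/(72.9169−36.7031) = 0.0000. V = [p*·0.0000 + (1−p*)·0.0000]/1.19 = 0.0000. B = V − Δ·S = 0.0000.
(3,1): S=97.2225. Δ = (V_up−V_dn)/(S_up−S_dn) = (0.0000−0.0000)/(144.8615−72.9169) = 0.0000. V = [p*·0.0000 + (1−p*)·0.0000]/1.19 = 0.0000. B = V − Δ·S = 0.0000.
(3,2): S=193.1487. Δ = (V_up−V_dn)/(S_up−S_dn) = (79.4916−0.0000)/(287.7916−144.8615) = 0.5562. V = [p*·79.4916 + (1−p*)·0.0000]/1.19 = 39.7187. B = V − Δ·S = -67.7023.
(3,3): S=383.7221. Δ = (V_up−V_dn)/(S_up−S_dn) = (363.4459−79.4916)/(571.7459−287.7916) = 1.0000. V = [p*·363.4459 + (1−p*)·79.4916]/1.19 = 208.6801. B = V − Δ·S = -175.0420.
(2,0): S=65.2500. Δ = (V_up−V_dn)/(S_up−S_dn) = (0.0000−0.0000)/(97.2225−48.9375) = 0.0000. V = [p*·0.0000 + (1−p*)·0.0000]/1.19 = 0.0000. B = V − Δ·S = 0.0000.
(2,1): S=129.6300. Δ = (V_up−V_dn)/(S_up−S_dn) = (39.7187−0.0000)/(193.1487−97.2225) = 0.4141. V = [p*·39.7187 + (1−p*)·0.0000]/1.19 = 19.8458. B = V − Δ·S = -33.8281.
(2,2): S=257.5316. Δ = (V_up−V_dn)/(S_up−S_dn) = (208.6801−39.7187)/(383.7221−193.1487) = 0.8866. V = [p*·208.6801 + (1−p*)·39.7187]/1.19 = 117.8002. B = V − Δ·S = -110.5260.
(1,0): S=87.0000. Δ = (V_up−V_dn)/(S_up−S_dn) = (19.8458−0.0000)/(129.6300−65.2500) = 0.3083. V = [p*·19.8458 + (1−p*)·0.0000]/1.19 = 9.9161. B = V − Δ·S = -16.9025.
(1,1): S=172.8400. Δ = (V_up−V_dn)/(S_up−S_dn) = (117.8002−19.8458)/(257.5316−129.6300) = 0.7659. V = [p*·117.8002 + (1−p*)·19.8458]/1.19 = 65.6210. B = V − Δ·S = -66.7498.
(0,0): S=116.0000. Δ = (V_up−V_dn)/(S_up−S_dn) = (65.6210−9.9161)/(172.8400−87.0000) = 0.6489. V = [p*·65.6210 + (1−p*)·9.9161]/1.19 = 36.1663. B = V − Δ·S = -39.1105.
Root portfolio cost Δ·116+B reproduces V0=36.1663.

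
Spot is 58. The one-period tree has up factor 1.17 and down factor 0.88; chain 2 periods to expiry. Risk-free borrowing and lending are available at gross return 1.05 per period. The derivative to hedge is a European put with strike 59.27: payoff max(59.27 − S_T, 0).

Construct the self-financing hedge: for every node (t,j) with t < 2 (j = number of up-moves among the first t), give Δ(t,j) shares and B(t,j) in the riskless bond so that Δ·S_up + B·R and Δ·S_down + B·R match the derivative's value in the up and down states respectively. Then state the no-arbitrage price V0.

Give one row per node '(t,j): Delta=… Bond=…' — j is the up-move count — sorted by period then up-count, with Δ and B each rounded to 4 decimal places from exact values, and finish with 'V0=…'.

(0,0): Delta=-0.3363 Bond=21.7365
(1,0): Delta=-0.9698 Bond=55.1564
(1,1): Delta=0.0000 Bond=0.0000
V0=2.2294

Since d<R<u, set p* = (R−d)/(u−d) = 0.5862; price each node as the discounted p*-expectation of its children.
Payoff layer (t=2): V(2,0)=14.3548, V(2,1)=0.0000, V(2,2)=0.0000
Node (1,0) S=51.0400: V=(p*·0.0000+(1−p*)·14.3548)/1.05=5.6571; Δ=(0.0000−14.3548)/(59.7168−44.9152)=-0.9698; B=V−Δ·S=55.1564
Node (1,1) S=67.8600: V=(p*·0.0000+(1−p*)·0.0000)/1.05=0.0000; Δ=(0.0000−0.0000)/(79.3962−59.7168)=0.0000; B=V−Δ·S=0.0000
Node (0,0) S=58.0000: V=(p*·0.0000+(1−p*)·5.6571)/1.05=2.2294; Δ=(0.0000−5.6571)/(67.8600−51.0400)=-0.3363; B=V−Δ·S=21.7365
Each (Δ,B) replicates both successor values, so the strategy is self-financing and V0 is arbitrage-free.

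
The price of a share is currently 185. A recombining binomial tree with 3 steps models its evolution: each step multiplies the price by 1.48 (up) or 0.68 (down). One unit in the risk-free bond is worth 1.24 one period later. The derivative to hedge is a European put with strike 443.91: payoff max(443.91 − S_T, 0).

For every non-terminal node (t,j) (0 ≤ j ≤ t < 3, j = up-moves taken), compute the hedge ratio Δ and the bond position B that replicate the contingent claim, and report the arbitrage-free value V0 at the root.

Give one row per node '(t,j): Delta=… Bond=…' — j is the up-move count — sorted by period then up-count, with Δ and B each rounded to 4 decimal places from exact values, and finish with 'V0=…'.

Under the risk-neutral measure, an up-move has probability p* = (R−d)/(u−d) = 0.7000 and values discount at R = 1.24.
Payoff layer (t=3): V(3,0)=385.7401, V(3,1)=317.3049, V(3,2)=168.3577, V(3,3)=0.0000
Node (2,0) S=85.5440: V=(p*·317.3049+(1−p*)·385.7401)/1.24=272.4479; Δ=(317.3049−385.7401)/(126.6051−58.1699)=-1.0000; B=V−Δ·S=357.9919
Node (2,1) S=186.1840: V=(p*·168.3577+(1−p*)·317.3049)/1.24=171.8079; Δ=(168.3577−317.3049)/(275.5523−126.6051)=-1.0000; B=V−Δ·S=357.9919
Node (2,2) S=405.2240: V=(p*·0.0000+(1−p*)·168.3577)/1.24=40.7317; Δ=(0.0000−168.3577)/(599.7315−275.5523)=-0.5193; B=V−Δ·S=251.1788
Node (1,0) S=125.8000: V=(p*·171.8079+(1−p*)·272.4479)/1.24=162.9032; Δ=(171.8079−272.4479)/(186.1840−85.5440)=-1.0000; B=V−Δ·S=288.7032
Node (1,1) S=273.8000: V=(p*·40.7317+(1−p*)·171.8079)/1.24=64.5601; Δ=(40.7317−171.8079)/(405.2240−186.1840)=-0.5984; B=V−Δ·S=228.4054
Node (0,0) S=185.0000: V=(p*·64.5601+(1−p*)·162.9032)/1.24=75.8573; Δ=(64.5601−162.9032)/(273.8000−125.8000)=-0.6645; B=V−Δ·S=198.7861
Root portfolio cost Δ·185+B reproduces V0=75.8573.

(0,0): Delta=-0.6645 Bond=198.7861
(1,0): Delta=-1.0000 Bond=288.7032
(1,1): Delta=-0.5984 Bond=228.4054
(2,0): Delta=-1.0000 Bond=357.9919
(2,1): Delta=-1.0000 Bond=357.9919
(2,2): Delta=-0.5193 Bond=251.1788
V0=75.8573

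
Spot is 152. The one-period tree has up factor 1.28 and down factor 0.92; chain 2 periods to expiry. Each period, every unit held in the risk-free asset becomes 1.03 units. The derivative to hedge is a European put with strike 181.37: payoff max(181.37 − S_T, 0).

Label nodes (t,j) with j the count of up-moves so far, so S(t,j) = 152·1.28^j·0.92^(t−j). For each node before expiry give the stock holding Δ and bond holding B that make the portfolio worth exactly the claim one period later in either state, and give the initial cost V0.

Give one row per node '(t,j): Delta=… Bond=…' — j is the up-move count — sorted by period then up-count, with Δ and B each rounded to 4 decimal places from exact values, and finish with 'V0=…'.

(0,0): Delta=-0.6332 Bond=121.1532
(1,0): Delta=-1.0000 Bond=176.0874
(1,1): Delta=-0.0339 Bond=8.1978
V0=24.9136

No-arbitrage ⇒ martingale measure with p* = (R−d)/(u−d) = 0.3056.
Terminal payoffs: V(2,0)=52.7172, V(2,1)=2.3748, V(2,2)=0.0000
(1,0): S=139.8400. Δ = (V_up−V_dn)/(S_up−S_dn) = (2.3748−52.7172)/(178.9952−128.6528) = -1.0000. V = [p*·2.3748 + (1−p*)·52.7172]/1.03 = 36.2474. B = V − Δ·S = 176.0874.
(1,1): S=194.5600. Δ = (V_up−V_dn)/(S_up−S_dn) = (0.0000−2.3748)/(249.0368−178.9952) = -0.0339. V = [p*·0.0000 + (1−p*)·2.3748]/1.03 = 1.6011. B = V − Δ·S = 8.1978.
(0,0): S=152.0000. Δ = (V_up−V_dn)/(S_up−S_dn) = (1.6011−36.2474)/(194.5600−139.8400) = -0.6332. V = [p*·1.6011 + (1−p*)·36.2474]/1.03 = 24.9136. B = V − Δ·S = 121.1532.
Root portfolio cost Δ·152+B reproduces V0=24.9136.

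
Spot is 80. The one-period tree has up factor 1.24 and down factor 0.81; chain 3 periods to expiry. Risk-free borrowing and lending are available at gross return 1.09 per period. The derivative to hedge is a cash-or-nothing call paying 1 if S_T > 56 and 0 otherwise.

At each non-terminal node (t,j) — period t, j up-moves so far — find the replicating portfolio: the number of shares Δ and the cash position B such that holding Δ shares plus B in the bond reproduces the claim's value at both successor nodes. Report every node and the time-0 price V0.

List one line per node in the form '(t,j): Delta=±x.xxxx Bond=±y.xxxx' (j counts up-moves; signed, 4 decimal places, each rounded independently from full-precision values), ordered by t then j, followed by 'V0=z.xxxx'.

Risk-neutral probability p* = (R−d)/(u−d) = (1.09−0.81)/(1.24−0.81) = 0.6512.
Terminal payoffs: V(3,0)=0.0000, V(3,1)=1.0000, V(3,2)=1.0000, V(3,3)=1.0000
(2,0): S=52.4880. Δ = (V_up−V_dn)/(S_up−S_dn) = (1.0000−0.0000)/(65.0851−42.5153) = 0.0443. V = [p*·1.0000 + (1−p*)·0.0000]/1.09 = 0.5974. B = V − Δ·S = -1.7282.
(2,1): S=80.3520. Δ = (V_up−V_dn)/(S_up−S_dn) = (1.0000−1.0000)/(99.6365−65.0851) = 0.0000. V = [p*·1.0000 + (1−p*)·1.0000]/1.09 = 0.9174. B = V − Δ·S = 0.9174.
(2,2): S=123.0080. Δ = (V_up−V_dn)/(S_up−S_dn) = (1.0000−1.0000)/(152.5299−99.6365) = 0.0000. V = [p*·1.0000 + (1−p*)·1.0000]/1.09 = 0.9174. B = V − Δ·S = 0.9174.
(1,0): S=64.8000. Δ = (V_up−V_dn)/(S_up−S_dn) = (0.9174−0.5974)/(80.3520−52.4880) = 0.0115. V = [p*·0.9174 + (1−p*)·0.5974]/1.09 = 0.7393. B = V − Δ·S = -0.0050.
(1,1): S=99.2000. Δ = (V_up−V_dn)/(S_up−S_dn) = (0.9174−0.9174)/(123.0080−80.3520) = 0.0000. V = [p*·0.9174 + (1−p*)·0.9174]/1.09 = 0.8417. B = V − Δ·S = 0.8417.
(0,0): S=80.0000. Δ = (V_up−V_dn)/(S_up−S_dn) = (0.8417−0.7393)/(99.2000−64.8000) = 0.0030. V = [p*·0.8417 + (1−p*)·0.7393]/1.09 = 0.7394. B = V − Δ·S = 0.5012.
Root portfolio cost Δ·80+B reproduces V0=0.7394.

(0,0): Delta=0.0030 Bond=0.5012
(1,0): Delta=0.0115 Bond=-0.0050
(1,1): Delta=0.0000 Bond=0.8417
(2,0): Delta=0.0443 Bond=-1.7282
(2,1): Delta=0.0000 Bond=0.9174
(2,2): Delta=0.0000 Bond=0.9174
V0=0.7394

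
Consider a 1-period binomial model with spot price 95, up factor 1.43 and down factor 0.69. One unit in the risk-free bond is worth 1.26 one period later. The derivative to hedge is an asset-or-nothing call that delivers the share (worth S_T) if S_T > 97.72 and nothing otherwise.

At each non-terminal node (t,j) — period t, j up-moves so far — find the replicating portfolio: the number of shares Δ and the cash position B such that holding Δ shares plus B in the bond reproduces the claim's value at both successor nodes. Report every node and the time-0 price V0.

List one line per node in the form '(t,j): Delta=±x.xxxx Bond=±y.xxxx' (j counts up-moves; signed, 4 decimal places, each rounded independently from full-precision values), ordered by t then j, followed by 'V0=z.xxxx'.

Since d<R<u, set p* = (R−d)/(u−d) = 0.7703; price each node as the discounted p*-expectation of its children.
Terminal payoffs: V(1,0)=0.0000, V(1,1)=135.8500
Node (0,0) S=95.0000: V=(p*·135.8500+(1−p*)·0.0000)/1.26=83.0486; Δ=(135.8500−0.0000)/(135.8500−65.5500)=1.9324; B=V−Δ·S=-100.5325
Self-financing check: at every node Δ·S+B equals the discounted successor values.

(0,0): Delta=1.9324 Bond=-100.5325
V0=83.0486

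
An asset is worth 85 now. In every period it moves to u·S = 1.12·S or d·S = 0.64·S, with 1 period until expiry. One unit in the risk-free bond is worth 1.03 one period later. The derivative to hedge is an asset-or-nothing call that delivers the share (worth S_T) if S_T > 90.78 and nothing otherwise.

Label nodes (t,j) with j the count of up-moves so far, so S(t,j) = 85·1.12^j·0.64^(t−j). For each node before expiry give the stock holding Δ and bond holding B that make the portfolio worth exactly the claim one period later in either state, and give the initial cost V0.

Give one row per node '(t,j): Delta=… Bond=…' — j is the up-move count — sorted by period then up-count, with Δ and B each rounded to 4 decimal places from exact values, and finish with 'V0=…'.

No-arbitrage ⇒ martingale measure with p* = (R−d)/(u−d) = 0.8125.
Terminal values V(1,·): V(1,0)=0.0000, V(1,1)=95.2000
  t=0,j=0: stock 85.0000 → up 95.2000 (V=95.2000), down 54.4000 (V=0.0000). Price 75.0971; hedge Δ=2.3333, bond B=-123.2362.
Root portfolio cost Δ·85+B reproduces V0=75.0971.

(0,0): Delta=2.3333 Bond=-123.2362
V0=75.0971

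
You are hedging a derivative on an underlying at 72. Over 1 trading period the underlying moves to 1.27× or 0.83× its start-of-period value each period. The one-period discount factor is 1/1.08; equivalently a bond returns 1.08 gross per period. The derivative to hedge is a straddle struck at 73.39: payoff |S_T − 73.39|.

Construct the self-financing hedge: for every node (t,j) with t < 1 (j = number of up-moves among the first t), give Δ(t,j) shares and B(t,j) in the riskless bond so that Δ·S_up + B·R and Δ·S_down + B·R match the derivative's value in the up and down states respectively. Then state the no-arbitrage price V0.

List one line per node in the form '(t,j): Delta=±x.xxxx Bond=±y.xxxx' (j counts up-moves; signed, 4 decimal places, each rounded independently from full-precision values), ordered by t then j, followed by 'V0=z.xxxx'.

Under the risk-neutral measure, an up-move has probability p* = (R−d)/(u−d) = 0.5682 and values discount at R = 1.08.
Terminal payoffs: V(1,0)=13.6300, V(1,1)=18.0500
Node (0,0) S=72.0000: V=(p*·18.0500+(1−p*)·13.6300)/1.08=14.9457; Δ=(18.0500−13.6300)/(91.4400−59.7600)=0.1395; B=V−Δ·S=4.9003
Each (Δ,B) replicates both successor values, so the strategy is self-financing and V0 is arbitrage-free.

(0,0): Delta=0.1395 Bond=4.9003
V0=14.9457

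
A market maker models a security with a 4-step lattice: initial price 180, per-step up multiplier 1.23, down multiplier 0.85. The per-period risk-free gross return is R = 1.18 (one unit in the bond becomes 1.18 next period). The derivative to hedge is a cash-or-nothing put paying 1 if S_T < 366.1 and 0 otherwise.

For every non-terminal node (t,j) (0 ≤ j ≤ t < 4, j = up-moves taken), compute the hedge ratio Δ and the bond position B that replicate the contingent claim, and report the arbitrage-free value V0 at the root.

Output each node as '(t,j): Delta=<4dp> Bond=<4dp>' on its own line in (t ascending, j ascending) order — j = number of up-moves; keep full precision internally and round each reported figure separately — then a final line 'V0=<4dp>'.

Since d<R<u, set p* = (R−d)/(u−d) = 0.8684; price each node as the discounted p*-expectation of its children.
Terminal payoffs: V(4,0)=1.0000, V(4,1)=1.0000, V(4,2)=1.0000, V(4,3)=1.0000, V(4,4)=0.0000
Node (3,0) S=110.5425: V=(p*·1.0000+(1−p*)·1.0000)/1.18=0.8475; Δ=(1.0000−1.0000)/(135.9673−93.9611)=0.0000; B=V−Δ·S=0.8475
Node (3,1) S=159.9615: V=(p*·1.0000+(1−p*)·1.0000)/1.18=0.8475; Δ=(1.0000−1.0000)/(196.7526−135.9673)=0.0000; B=V−Δ·S=0.8475
Node (3,2) S=231.4737: V=(p*·1.0000+(1−p*)·1.0000)/1.18=0.8475; Δ=(1.0000−1.0000)/(284.7127−196.7526)=0.0000; B=V−Δ·S=0.8475
Node (3,3) S=334.9561: V=(p*·0.0000+(1−p*)·1.0000)/1.18=0.1115; Δ=(0.0000−1.0000)/(411.9960−284.7127)=-0.0079; B=V−Δ·S=2.7431
Node (2,0) S=130.0500: V=(p*·0.8475+(1−p*)·0.8475)/1.18=0.7182; Δ=(0.8475−0.8475)/(159.9615−110.5425)=0.0000; B=V−Δ·S=0.7182
Node (2,1) S=188.1900: V=(p*·0.8475+(1−p*)·0.8475)/1.18=0.7182; Δ=(0.8475−0.8475)/(231.4737−159.9615)=0.0000; B=V−Δ·S=0.7182
Node (2,2) S=272.3220: V=(p*·0.1115+(1−p*)·0.8475)/1.18=0.1766; Δ=(0.1115−0.8475)/(334.9561−231.4737)=-0.0071; B=V−Δ·S=2.1133
Node (1,0) S=153.0000: V=(p*·0.7182+(1−p*)·0.7182)/1.18=0.6086; Δ=(0.7182−0.7182)/(188.1900−130.0500)=0.0000; B=V−Δ·S=0.6086
Node (1,1) S=221.4000: V=(p*·0.1766+(1−p*)·0.7182)/1.18=0.2100; Δ=(0.1766−0.7182)/(272.3220−188.1900)=-0.0064; B=V−Δ·S=1.6353
Node (0,0) S=180.0000: V=(p*·0.2100+(1−p*)·0.6086)/1.18=0.2224; Δ=(0.2100−0.6086)/(221.4000−153.0000)=-0.0058; B=V−Δ·S=1.2714
The time-0 hedge costs 0.2224, which is the no-arbitrage price.

(0,0): Delta=-0.0058 Bond=1.2714
(1,0): Delta=0.0000 Bond=0.6086
(1,1): Delta=-0.0064 Bond=1.6353
(2,0): Delta=0.0000 Bond=0.7182
(2,1): Delta=0.0000 Bond=0.7182
(2,2): Delta=-0.0071 Bond=2.1133
(3,0): Delta=0.0000 Bond=0.8475
(3,1): Delta=0.0000 Bond=0.8475
(3,2): Delta=0.0000 Bond=0.8475
(3,3): Delta=-0.0079 Bond=2.7431
V0=0.2224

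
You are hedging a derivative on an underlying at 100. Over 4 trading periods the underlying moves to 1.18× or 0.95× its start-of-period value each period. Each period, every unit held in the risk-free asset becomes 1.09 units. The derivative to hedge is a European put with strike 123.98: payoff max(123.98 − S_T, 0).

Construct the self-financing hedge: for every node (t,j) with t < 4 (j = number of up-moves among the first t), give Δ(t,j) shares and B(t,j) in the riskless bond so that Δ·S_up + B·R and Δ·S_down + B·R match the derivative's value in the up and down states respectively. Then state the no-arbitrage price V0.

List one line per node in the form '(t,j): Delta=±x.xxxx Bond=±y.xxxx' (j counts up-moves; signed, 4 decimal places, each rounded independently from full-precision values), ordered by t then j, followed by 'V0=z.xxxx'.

No-arbitrage ⇒ martingale measure with p* = (R−d)/(u−d) = 0.6087.
Terminal payoffs: V(4,0)=42.5294, V(4,1)=22.8098, V(4,2)=0.0000, V(4,3)=0.0000, V(4,4)=0.0000
(3,0): S=85.7375. Δ = (V_up−V_dn)/(S_up−S_dn) = (22.8098−42.5294)/(101.1702−81.4506) = -1.0000. V = [p*·22.8098 + (1−p*)·42.5294]/1.09 = 28.0056. B = V − Δ·S = 113.7431.
(3,1): S=106.4950. Δ = (V_up−V_dn)/(S_up−S_dn) = (0.0000−22.8098)/(125.6641−101.1702) = -0.9312. V = [p*·0.0000 + (1−p*)·22.8098]/1.09 = 8.1886. B = V − Δ·S = 107.3614.
(3,2): S=132.2780. Δ = (V_up−V_dn)/(S_up−S_dn) = (0.0000−0.0000)/(156.0880−125.6641) = 0.0000. V = [p*·0.0000 + (1−p*)·0.0000]/1.09 = 0.0000. B = V − Δ·S = 0.0000.
(3,3): S=164.3032. Δ = (V_up−V_dn)/(S_up−S_dn) = (0.0000−0.0000)/(193.8778−156.0880) = 0.0000. V = [p*·0.0000 + (1−p*)·0.0000]/1.09 = 0.0000. B = V − Δ·S = 0.0000.
(2,0): S=90.2500. Δ = (V_up−V_dn)/(S_up−S_dn) = (8.1886−28.0056)/(106.4950−85.7375) = -0.9547. V = [p*·8.1886 + (1−p*)·28.0056]/1.09 = 14.6267. B = V − Δ·S = 100.7877.
(2,1): S=112.1000. Δ = (V_up−V_dn)/(S_up−S_dn) = (0.0000−8.1886)/(132.2780−106.4950) = -0.3176. V = [p*·0.0000 + (1−p*)·8.1886]/1.09 = 2.9397. B = V − Δ·S = 38.5422.
(2,2): S=139.2400. Δ = (V_up−V_dn)/(S_up−S_dn) = (0.0000−0.0000)/(164.3032−132.2780) = 0.0000. V = [p*·0.0000 + (1−p*)·0.0000]/1.09 = 0.0000. B = V − Δ·S = 0.0000.
(1,0): S=95.0000. Δ = (V_up−V_dn)/(S_up−S_dn) = (2.9397−14.6267)/(112.1000−90.2500) = -0.5349. V = [p*·2.9397 + (1−p*)·14.6267]/1.09 = 6.8925. B = V − Δ·S = 57.7056.
(1,1): S=118.0000. Δ = (V_up−V_dn)/(S_up−S_dn) = (0.0000−2.9397)/(139.2400−112.1000) = -0.1083. V = [p*·0.0000 + (1−p*)·2.9397]/1.09 = 1.0553. B = V − Δ·S = 13.8364.
(0,0): S=100.0000. Δ = (V_up−V_dn)/(S_up−S_dn) = (1.0553−6.8925)/(118.0000−95.0000) = -0.2538. V = [p*·1.0553 + (1−p*)·6.8925]/1.09 = 3.0637. B = V − Δ·S = 28.4428.
Self-financing check: at every node Δ·S+B equals the discounted successor values.

(0,0): Delta=-0.2538 Bond=28.4428
(1,0): Delta=-0.5349 Bond=57.7056
(1,1): Delta=-0.1083 Bond=13.8364
(2,0): Delta=-0.9547 Bond=100.7877
(2,1): Delta=-0.3176 Bond=38.5422
(2,2): Delta=0.0000 Bond=0.0000
(3,0): Delta=-1.0000 Bond=113.7431
(3,1): Delta=-0.9312 Bond=107.3614
(3,2): Delta=0.0000 Bond=0.0000
(3,3): Delta=0.0000 Bond=0.0000
V0=3.0637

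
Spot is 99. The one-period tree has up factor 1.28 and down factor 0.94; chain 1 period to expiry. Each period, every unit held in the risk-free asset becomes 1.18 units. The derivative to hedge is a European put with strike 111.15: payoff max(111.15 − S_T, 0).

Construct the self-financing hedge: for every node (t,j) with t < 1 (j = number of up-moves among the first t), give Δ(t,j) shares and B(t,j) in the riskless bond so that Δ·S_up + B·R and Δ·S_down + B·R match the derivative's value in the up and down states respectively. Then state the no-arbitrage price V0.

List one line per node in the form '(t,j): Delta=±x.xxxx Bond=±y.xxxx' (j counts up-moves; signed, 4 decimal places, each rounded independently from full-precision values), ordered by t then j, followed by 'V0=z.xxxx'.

Under the risk-neutral measure, an up-move has probability p* = (R−d)/(u−d) = 0.7059 and values discount at R = 1.18.
At expiry t=1: V(1,0)=18.0900, V(1,1)=0.0000
Node (0,0) S=99.0000: V=(p*·0.0000+(1−p*)·18.0900)/1.18=4.5090; Δ=(0.0000−18.0900)/(126.7200−93.0600)=-0.5374; B=V−Δ·S=57.7149
Each (Δ,B) replicates both successor values, so the strategy is self-financing and V0 is arbitrage-free.

(0,0): Delta=-0.5374 Bond=57.7149
V0=4.5090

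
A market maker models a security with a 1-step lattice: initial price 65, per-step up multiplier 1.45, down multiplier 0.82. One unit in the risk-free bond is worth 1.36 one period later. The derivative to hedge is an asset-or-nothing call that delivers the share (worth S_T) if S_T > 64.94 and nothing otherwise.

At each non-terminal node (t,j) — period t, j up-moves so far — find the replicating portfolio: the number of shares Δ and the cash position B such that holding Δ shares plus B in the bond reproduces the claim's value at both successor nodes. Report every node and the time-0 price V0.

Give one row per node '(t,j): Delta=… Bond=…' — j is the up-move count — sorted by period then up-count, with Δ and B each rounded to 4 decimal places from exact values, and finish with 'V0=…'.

Since d<R<u, set p* = (R−d)/(u−d) = 0.8571; price each node as the discounted p*-expectation of its children.
At expiry t=1: V(1,0)=0.0000, V(1,1)=94.2500
Node (0,0) S=65.0000: V=(p*·94.2500+(1−p*)·0.0000)/1.36=59.4013; Δ=(94.2500−0.0000)/(94.2500−53.3000)=2.3016; B=V−Δ·S=-90.2019
The time-0 hedge costs 59.4013, which is the no-arbitrage price.

(0,0): Delta=2.3016 Bond=-90.2019
V0=59.4013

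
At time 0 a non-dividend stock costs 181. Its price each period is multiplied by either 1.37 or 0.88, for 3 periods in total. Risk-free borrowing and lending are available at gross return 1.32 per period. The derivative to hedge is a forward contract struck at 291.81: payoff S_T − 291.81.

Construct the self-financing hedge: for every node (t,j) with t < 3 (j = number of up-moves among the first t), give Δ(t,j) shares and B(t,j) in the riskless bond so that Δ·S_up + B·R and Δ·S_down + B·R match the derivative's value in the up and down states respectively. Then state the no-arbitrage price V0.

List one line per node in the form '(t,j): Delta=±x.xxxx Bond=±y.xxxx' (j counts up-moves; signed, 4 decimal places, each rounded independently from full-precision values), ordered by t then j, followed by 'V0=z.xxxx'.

(0,0): Delta=1.0000 Bond=-126.8757
(1,0): Delta=1.0000 Bond=-167.4759
(1,1): Delta=1.0000 Bond=-167.4759
(2,0): Delta=1.0000 Bond=-221.0682
(2,1): Delta=1.0000 Bond=-221.0682
(2,2): Delta=1.0000 Bond=-221.0682
V0=54.1243

Under the risk-neutral measure, an up-move has probability p* = (R−d)/(u−d) = 0.8980 and values discount at R = 1.32.
Terminal payoffs: V(3,0)=-168.4636, V(3,1)=-99.7820, V(3,2)=7.1426, V(3,3)=173.6049
  t=2,j=0: stock 140.1664 → up 192.0280 (V=-99.7820), down 123.3464 (V=-168.4636). Price -80.9018; hedge Δ=1.0000, bond B=-221.0682.
  t=2,j=1: stock 218.2136 → up 298.9526 (V=7.1426), down 192.0280 (V=-99.7820). Price -2.8546; hedge Δ=1.0000, bond B=-221.0682.
  t=2,j=2: stock 339.7189 → up 465.4149 (V=173.6049), down 298.9526 (V=7.1426). Price 118.6507; hedge Δ=1.0000, bond B=-221.0682.
  t=1,j=0: stock 159.2800 → up 218.2136 (V=-2.8546), down 140.1664 (V=-80.9018). Price -8.1959; hedge Δ=1.0000, bond B=-167.4759.
  t=1,j=1: stock 247.9700 → up 339.7189 (V=118.6507), down 218.2136 (V=-2.8546). Price 80.4941; hedge Δ=1.0000, bond B=-167.4759.
  t=0,j=0: stock 181.0000 → up 247.9700 (V=80.4941), down 159.2800 (V=-8.1959). Price 54.1243; hedge Δ=1.0000, bond B=-126.8757.
Check: Δ(0,0)·S0 + B(0,0) = 54.1243 = V0.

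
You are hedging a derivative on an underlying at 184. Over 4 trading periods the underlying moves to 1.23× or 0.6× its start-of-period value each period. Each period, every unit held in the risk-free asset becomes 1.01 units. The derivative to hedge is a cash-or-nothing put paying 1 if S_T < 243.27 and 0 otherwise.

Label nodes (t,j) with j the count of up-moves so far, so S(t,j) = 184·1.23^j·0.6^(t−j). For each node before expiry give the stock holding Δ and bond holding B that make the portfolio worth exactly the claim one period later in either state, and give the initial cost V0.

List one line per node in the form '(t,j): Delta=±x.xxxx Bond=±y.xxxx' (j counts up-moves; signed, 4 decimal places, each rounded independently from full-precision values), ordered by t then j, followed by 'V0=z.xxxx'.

(0,0): Delta=-0.0023 Bond=1.2132
(1,0): Delta=0.0000 Bond=0.9706
(1,1): Delta=-0.0029 Bond=1.3621
(2,0): Delta=0.0000 Bond=0.9803
(2,1): Delta=0.0000 Bond=0.9803
(2,2): Delta=-0.0037 Bond=1.5879
(3,0): Delta=0.0000 Bond=0.9901
(3,1): Delta=0.0000 Bond=0.9901
(3,2): Delta=0.0000 Bond=0.9901
(3,3): Delta=-0.0046 Bond=1.9331
V0=0.7886

Risk-neutral probability p* = (R−d)/(u−d) = (1.01−0.6)/(1.23−0.6) = 0.6508.
Terminal values V(4,·): V(4,0)=1.0000, V(4,1)=1.0000, V(4,2)=1.0000, V(4,3)=1.0000, V(4,4)=0.0000
Node (3,0) S=39.7440: V=(p*·1.0000+(1−p*)·1.0000)/1.01=0.9901; Δ=(1.0000−1.0000)/(48.8851−23.8464)=0.0000; B=V−Δ·S=0.9901
Node (3,1) S=81.4752: V=(p*·1.0000+(1−p*)·1.0000)/1.01=0.9901; Δ=(1.0000−1.0000)/(100.2145−48.8851)=0.0000; B=V−Δ·S=0.9901
Node (3,2) S=167.0242: V=(p*·1.0000+(1−p*)·1.0000)/1.01=0.9901; Δ=(1.0000−1.0000)/(205.4397−100.2145)=0.0000; B=V−Δ·S=0.9901
Node (3,3) S=342.3995: V=(p*·0.0000+(1−p*)·1.0000)/1.01=0.3457; Δ=(0.0000−1.0000)/(421.1514−205.4397)=-0.0046; B=V−Δ·S=1.9331
Node (2,0) S=66.2400: V=(p*·0.9901+(1−p*)·0.9901)/1.01=0.9803; Δ=(0.9901−0.9901)/(81.4752−39.7440)=0.0000; B=V−Δ·S=0.9803
Node (2,1) S=135.7920: V=(p*·0.9901+(1−p*)·0.9901)/1.01=0.9803; Δ=(0.9901−0.9901)/(167.0242−81.4752)=0.0000; B=V−Δ·S=0.9803
Node (2,2) S=278.3736: V=(p*·0.3457+(1−p*)·0.9901)/1.01=0.5651; Δ=(0.3457−0.9901)/(342.3995−167.0242)=-0.0037; B=V−Δ·S=1.5879
Node (1,0) S=110.4000: V=(p*·0.9803+(1−p*)·0.9803)/1.01=0.9706; Δ=(0.9803−0.9803)/(135.7920−66.2400)=0.0000; B=V−Δ·S=0.9706
Node (1,1) S=226.3200: V=(p*·0.5651+(1−p*)·0.9803)/1.01=0.7031; Δ=(0.5651−0.9803)/(278.3736−135.7920)=-0.0029; B=V−Δ·S=1.3621
Node (0,0) S=184.0000: V=(p*·0.7031+(1−p*)·0.9706)/1.01=0.7886; Δ=(0.7031−0.9706)/(226.3200−110.4000)=-0.0023; B=V−Δ·S=1.2132
Self-financing check: at every node Δ·S+B equals the discounted successor values.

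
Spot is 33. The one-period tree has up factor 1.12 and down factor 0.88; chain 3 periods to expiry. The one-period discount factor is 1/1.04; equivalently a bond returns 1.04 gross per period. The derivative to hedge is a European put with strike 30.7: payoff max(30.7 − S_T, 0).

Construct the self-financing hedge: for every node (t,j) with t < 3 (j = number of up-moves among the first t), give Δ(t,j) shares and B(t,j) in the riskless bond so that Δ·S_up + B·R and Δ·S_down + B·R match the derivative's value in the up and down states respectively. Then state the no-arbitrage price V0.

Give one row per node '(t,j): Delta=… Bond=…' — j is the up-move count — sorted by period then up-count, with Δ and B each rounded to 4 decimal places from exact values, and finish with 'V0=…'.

(0,0): Delta=-0.1874 Bond=6.8643
(1,0): Delta=-0.4732 Bond=15.4390
(1,1): Delta=-0.0751 Bond=2.9888
(2,0): Delta=-1.0000 Bond=29.5192
(2,1): Delta=-0.2662 Bond=9.3251
(2,2): Delta=0.0000 Bond=0.0000
V0=0.6809

The replicating-portfolio and risk-neutral prices coincide; use p* = (1.04−0.88)/(1.12−0.88) = 0.6667 for the latter.
At expiry t=3: V(3,0)=8.2114, V(3,1)=2.0782, V(3,2)=0.0000, V(3,3)=0.0000
  t=2,j=0: stock 25.5552 → up 28.6218 (V=2.0782), down 22.4886 (V=8.2114). Price 3.9640; hedge Δ=-1.0000, bond B=29.5192.
  t=2,j=1: stock 32.5248 → up 36.4278 (V=0.0000), down 28.6218 (V=2.0782). Price 0.6661; hedge Δ=-0.2662, bond B=9.3251.
  t=2,j=2: stock 41.3952 → up 46.3626 (V=0.0000), down 36.4278 (V=0.0000). Price 0.0000; hedge Δ=0.0000, bond B=0.0000.
  t=1,j=0: stock 29.0400 → up 32.5248 (V=0.6661), down 25.5552 (V=3.9640). Price 1.6975; hedge Δ=-0.4732, bond B=15.4390.
  t=1,j=1: stock 36.9600 → up 41.3952 (V=0.0000), down 32.5248 (V=0.6661). Price 0.2135; hedge Δ=-0.0751, bond B=2.9888.
  t=0,j=0: stock 33.0000 → up 36.9600 (V=0.2135), down 29.0400 (V=1.6975). Price 0.6809; hedge Δ=-0.1874, bond B=6.8643.
Root portfolio cost Δ·33+B reproduces V0=0.6809.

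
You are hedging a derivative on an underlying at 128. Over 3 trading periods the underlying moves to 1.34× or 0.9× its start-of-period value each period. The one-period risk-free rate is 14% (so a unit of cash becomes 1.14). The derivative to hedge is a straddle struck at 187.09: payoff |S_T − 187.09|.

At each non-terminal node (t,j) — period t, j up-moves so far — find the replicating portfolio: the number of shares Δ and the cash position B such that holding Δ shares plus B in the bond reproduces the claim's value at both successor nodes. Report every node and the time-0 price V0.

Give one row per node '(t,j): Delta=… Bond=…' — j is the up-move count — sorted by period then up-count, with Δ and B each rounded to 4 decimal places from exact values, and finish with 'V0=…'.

(0,0): Delta=0.0899 Bond=24.0784
(1,0): Delta=-0.6269 Bond=110.0265
(1,1): Delta=0.4911 Bond=-41.3649
(2,0): Delta=-1.0000 Bond=164.1140
(2,1): Delta=-0.4181 Bond=93.1937
(2,2): Delta=1.0000 Bond=-164.1140
V0=35.5886

Under the risk-neutral measure, an up-move has probability p* = (R−d)/(u−d) = 0.5455 and values discount at R = 1.14.
Terminal values V(3,·): V(3,0)=93.7780, V(3,1)=48.1588, V(3,2)=19.7631, V(3,3)=120.8913
(2,0): S=103.6800. Δ = (V_up−V_dn)/(S_up−S_dn) = (48.1588−93.7780)/(138.9312−93.3120) = -1.0000. V = [p*·48.1588 + (1−p*)·93.7780]/1.14 = 60.4340. B = V − Δ·S = 164.1140.
(2,1): S=154.3680. Δ = (V_up−V_dn)/(S_up−S_dn) = (19.7631−48.1588)/(206.8531−138.9312) = -0.4181. V = [p*·19.7631 + (1−p*)·48.1588]/1.14 = 28.6581. B = V − Δ·S = 93.1937.
(2,2): S=229.8368. Δ = (V_up−V_dn)/(S_up−S_dn) = (120.8913−19.7631)/(307.9813−206.8531) = 1.0000. V = [p*·120.8913 + (1−p*)·19.7631]/1.14 = 65.7228. B = V − Δ·S = -164.1140.
(1,0): S=115.2000. Δ = (V_up−V_dn)/(S_up−S_dn) = (28.6581−60.4340)/(154.3680−103.6800) = -0.6269. V = [p*·28.6581 + (1−p*)·60.4340]/1.14 = 37.8085. B = V − Δ·S = 110.0265.
(1,1): S=171.5200. Δ = (V_up−V_dn)/(S_up−S_dn) = (65.7228−28.6581)/(229.8368−154.3680) = 0.4911. V = [p*·65.7228 + (1−p*)·28.6581]/1.14 = 42.8730. B = V − Δ·S = -41.3649.
(0,0): S=128.0000. Δ = (V_up−V_dn)/(S_up−S_dn) = (42.8730−37.8085)/(171.5200−115.2000) = 0.0899. V = [p*·42.8730 + (1−p*)·37.8085]/1.14 = 35.5886. B = V − Δ·S = 24.0784.
Each (Δ,B) replicates both successor values, so the strategy is self-financing and V0 is arbitrage-free.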